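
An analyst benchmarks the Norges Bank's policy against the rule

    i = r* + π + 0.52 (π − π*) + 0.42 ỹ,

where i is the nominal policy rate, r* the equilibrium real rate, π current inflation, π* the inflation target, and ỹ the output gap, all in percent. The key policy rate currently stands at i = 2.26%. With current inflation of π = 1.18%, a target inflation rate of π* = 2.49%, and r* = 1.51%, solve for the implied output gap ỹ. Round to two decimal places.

0.42 ỹ = 2.26 − 1.51 − 1.18 − 0.52 × (1.18 − 2.49) = 0.2512
ỹ = 0.2512 / 0.42 = 0.60

0.60%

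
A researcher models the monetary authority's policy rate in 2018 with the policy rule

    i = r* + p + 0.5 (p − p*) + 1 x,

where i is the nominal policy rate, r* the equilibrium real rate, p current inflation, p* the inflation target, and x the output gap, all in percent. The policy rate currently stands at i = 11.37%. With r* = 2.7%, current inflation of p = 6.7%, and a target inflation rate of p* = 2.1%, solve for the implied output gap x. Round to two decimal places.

-0.33%

1 x = 11.37 − 2.7 − 6.7 − 0.5 × (6.7 − 2.1) = -0.33
x = -0.33 / 1 = -0.33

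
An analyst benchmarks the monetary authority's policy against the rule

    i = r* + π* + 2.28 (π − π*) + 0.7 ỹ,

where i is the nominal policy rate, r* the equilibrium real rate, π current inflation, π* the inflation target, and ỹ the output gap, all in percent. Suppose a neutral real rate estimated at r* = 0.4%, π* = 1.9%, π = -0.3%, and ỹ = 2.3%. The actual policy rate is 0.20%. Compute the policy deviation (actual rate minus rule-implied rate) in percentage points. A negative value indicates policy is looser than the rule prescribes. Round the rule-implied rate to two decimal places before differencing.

1.31 pp

i = 0.4 + 1.9 + 2.28 × (-0.3 − 1.9) + 0.7 × 2.3
   = 0.4 + 1.9 − 5.016 + 1.61 = -1.11
Deviation = 0.20 − (-1.11) = 1.31 pp.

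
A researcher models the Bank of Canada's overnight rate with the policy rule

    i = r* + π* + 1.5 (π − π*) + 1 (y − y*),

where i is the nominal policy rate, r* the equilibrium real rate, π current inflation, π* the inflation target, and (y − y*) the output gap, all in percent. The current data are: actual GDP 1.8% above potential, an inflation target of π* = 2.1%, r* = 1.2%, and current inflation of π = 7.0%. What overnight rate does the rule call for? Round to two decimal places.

Output 1.8% above potential → (y − y*) = 1.8.
i = 1.2 + 2.1 + 1.5 × (7.0 − 2.1) + 1 × 1.8
   = 1.2 + 2.1 + 7.35 + 1.8 = 12.45

12.45%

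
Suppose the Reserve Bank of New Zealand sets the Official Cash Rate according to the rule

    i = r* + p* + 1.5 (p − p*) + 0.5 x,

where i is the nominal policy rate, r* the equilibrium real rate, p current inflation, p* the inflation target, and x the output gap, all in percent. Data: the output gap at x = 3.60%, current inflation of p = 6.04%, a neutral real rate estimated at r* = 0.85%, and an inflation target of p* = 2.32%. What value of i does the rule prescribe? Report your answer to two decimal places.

10.55%

i = 0.85 + 2.32 + 1.5 × (6.04 − 2.32) + 0.5 × 3.60
   = 0.85 + 2.32 + 5.58 + 1.8 = 10.55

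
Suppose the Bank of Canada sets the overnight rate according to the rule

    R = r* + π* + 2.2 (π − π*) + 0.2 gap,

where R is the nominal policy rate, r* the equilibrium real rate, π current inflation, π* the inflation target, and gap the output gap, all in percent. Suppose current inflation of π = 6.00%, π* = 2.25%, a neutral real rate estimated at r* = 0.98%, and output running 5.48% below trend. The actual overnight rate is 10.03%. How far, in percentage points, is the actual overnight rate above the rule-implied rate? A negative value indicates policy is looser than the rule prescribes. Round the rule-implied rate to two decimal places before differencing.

-0.35 pp

Output 5.48% below potential → gap = -5.48.
R = 0.98 + 2.25 + 2.2 × (6.00 − 2.25) + 0.2 × (-5.48)
   = 0.98 + 2.25 + 8.25 − 1.096 = 10.38
Deviation = 10.03 − 10.38 = -0.35 pp.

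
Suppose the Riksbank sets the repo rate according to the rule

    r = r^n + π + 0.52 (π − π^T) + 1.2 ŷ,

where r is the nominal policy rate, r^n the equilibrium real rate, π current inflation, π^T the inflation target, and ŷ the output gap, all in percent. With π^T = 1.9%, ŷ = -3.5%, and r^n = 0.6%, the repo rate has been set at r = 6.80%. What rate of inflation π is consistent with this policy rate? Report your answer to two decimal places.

7.49%

Collecting π: r = r^n + (1 + 0.52) π − 0.52 π^T + 1.2 ŷ
1.52 π = 6.80 − 0.6 + 0.52 × 1.9 − 1.2 × (-3.5) = 11.388
π = 11.388 / 1.52 = 7.49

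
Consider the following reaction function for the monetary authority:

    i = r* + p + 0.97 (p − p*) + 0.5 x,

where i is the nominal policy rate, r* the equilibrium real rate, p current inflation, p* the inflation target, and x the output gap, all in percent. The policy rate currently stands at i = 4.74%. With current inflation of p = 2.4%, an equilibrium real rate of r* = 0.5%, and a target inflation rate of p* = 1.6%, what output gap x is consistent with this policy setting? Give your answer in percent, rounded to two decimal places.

2.13%

0.5 x = 4.74 − 0.5 − 2.4 − 0.97 × (2.4 − 1.6) = 1.064
x = 1.064 / 0.5 = 2.13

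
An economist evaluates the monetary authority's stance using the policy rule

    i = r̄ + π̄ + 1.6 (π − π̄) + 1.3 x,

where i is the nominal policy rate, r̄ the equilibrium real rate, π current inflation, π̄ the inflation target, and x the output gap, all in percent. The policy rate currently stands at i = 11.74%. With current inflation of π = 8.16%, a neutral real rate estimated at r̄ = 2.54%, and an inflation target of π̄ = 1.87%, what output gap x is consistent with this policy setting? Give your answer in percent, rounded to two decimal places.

1.3 x = 11.74 − 2.54 − 1.87 − 1.6 × (8.16 − 1.87) = -2.734
x = -2.734 / 1.3 = -2.10

-2.10%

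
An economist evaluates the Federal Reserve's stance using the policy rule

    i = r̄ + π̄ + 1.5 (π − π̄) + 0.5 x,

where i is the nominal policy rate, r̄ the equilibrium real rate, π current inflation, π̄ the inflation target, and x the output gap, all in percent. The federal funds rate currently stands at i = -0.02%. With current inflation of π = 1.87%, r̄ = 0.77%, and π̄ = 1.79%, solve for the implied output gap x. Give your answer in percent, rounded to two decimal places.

-5.40%

0.5 x = -0.02 − 0.77 − 1.79 − 1.5 × (1.87 − 1.79) = -2.7
x = -2.7 / 0.5 = -5.40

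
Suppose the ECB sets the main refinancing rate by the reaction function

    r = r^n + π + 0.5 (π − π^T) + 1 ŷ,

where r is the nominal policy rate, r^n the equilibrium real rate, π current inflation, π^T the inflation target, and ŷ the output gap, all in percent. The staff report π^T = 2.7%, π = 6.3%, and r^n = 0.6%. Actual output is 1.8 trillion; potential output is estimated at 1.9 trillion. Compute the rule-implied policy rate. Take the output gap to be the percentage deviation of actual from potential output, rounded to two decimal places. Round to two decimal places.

3.44%

Output gap = 100 × (1.8 − 1.9) / 1.9 = -5.26%.
r = 0.60 + 6.30 + 0.5 × (6.30 − 2.70) + 1 × (-5.26)
   = 0.60 + 6.3 + 1.8 − 5.26 = 3.44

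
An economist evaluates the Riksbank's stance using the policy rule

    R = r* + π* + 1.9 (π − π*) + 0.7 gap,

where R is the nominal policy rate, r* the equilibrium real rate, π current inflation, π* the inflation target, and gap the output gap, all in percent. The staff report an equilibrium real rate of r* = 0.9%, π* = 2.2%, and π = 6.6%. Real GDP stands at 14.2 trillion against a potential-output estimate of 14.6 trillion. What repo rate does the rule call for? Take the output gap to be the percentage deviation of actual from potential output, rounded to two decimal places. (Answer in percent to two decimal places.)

Output gap = 100 × (14.2 − 14.6) / 14.6 = -2.74%.
R = 0.90 + 2.20 + 1.9 × (6.60 − 2.20) + 0.7 × (-2.74)
   = 0.90 + 2.2 + 8.36 − 1.918 = 9.54

9.54%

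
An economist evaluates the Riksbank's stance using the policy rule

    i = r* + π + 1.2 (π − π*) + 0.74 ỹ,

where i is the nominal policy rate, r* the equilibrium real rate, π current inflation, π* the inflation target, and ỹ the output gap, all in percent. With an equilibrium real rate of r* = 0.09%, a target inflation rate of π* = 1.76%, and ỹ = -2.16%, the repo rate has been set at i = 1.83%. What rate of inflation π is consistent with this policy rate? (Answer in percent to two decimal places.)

Collecting π: i = r* + (1 + 1.2) π − 1.2 π* + 0.74 ỹ
2.2 π = 1.83 − 0.09 + 1.2 × 1.76 − 0.74 × (-2.16) = 5.4504
π = 5.4504 / 2.2 = 2.48

2.48%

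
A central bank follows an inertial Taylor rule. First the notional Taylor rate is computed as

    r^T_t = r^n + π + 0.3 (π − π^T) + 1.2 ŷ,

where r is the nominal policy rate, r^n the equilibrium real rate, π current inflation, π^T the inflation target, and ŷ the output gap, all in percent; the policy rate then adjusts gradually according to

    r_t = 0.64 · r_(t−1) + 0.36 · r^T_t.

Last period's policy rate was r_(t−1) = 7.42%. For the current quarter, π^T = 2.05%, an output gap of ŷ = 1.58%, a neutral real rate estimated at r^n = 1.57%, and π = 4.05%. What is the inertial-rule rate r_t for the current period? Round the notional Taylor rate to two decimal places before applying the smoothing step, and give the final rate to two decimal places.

r^T_t = 1.57 + 4.05 + 0.3 × (4.05 − 2.05) + 1.2 × 1.58
   = 1.57 + 4.05 + 0.6 + 1.896 = 8.12
r_t = 0.64 × 7.42 + 0.36 × 8.12 = 4.7488 + 2.9232 = 7.67

7.67%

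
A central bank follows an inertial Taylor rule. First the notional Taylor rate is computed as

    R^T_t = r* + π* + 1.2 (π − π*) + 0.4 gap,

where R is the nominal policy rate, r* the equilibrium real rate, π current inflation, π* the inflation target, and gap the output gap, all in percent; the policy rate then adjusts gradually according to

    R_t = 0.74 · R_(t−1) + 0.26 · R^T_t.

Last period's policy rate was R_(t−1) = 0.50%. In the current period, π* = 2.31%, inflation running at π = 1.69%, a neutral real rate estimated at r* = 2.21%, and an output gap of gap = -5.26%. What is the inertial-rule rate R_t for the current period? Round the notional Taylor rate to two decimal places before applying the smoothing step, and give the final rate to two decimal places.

R^T_t = 2.21 + 2.31 + 1.2 × (1.69 − 2.31) + 0.4 × (-5.26)
   = 2.21 + 2.31 − 0.744 − 2.104 = 1.67
R_t = 0.74 × 0.50 + 0.26 × 1.67 = 0.37 + 0.4342 = 0.80

0.80%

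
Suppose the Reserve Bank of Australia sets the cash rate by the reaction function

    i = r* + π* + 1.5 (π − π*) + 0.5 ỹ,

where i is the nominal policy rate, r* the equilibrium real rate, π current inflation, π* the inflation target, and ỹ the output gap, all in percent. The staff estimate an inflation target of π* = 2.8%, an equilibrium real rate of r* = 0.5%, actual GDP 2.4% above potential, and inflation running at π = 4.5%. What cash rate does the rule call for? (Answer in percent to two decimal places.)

7.05%

Output 2.4% above potential → ỹ = 2.4.
i = 0.5 + 2.8 + 1.5 × (4.5 − 2.8) + 0.5 × 2.4
   = 0.5 + 2.8 + 2.55 + 1.2 = 7.05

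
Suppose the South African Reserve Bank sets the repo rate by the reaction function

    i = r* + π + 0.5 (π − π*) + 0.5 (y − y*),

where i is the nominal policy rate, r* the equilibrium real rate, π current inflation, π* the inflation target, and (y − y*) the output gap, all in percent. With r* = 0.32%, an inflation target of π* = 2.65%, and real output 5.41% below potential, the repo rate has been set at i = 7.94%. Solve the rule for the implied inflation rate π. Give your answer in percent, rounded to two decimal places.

7.77%

Output 5.41% below potential → (y − y*) = -5.41.
Collecting π: i = r* + (1 + 0.5) π − 0.5 π* + 0.5 (y − y*)
1.5 π = 7.94 − 0.32 + 0.5 × 2.65 − 0.5 × (-5.41) = 11.65
π = 11.65 / 1.5 = 7.77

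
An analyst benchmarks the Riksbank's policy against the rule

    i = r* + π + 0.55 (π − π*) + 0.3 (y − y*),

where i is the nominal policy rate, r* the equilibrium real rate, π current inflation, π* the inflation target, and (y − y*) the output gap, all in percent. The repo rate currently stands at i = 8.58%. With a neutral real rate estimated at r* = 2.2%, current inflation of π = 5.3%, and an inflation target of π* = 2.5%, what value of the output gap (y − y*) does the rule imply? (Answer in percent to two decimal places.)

-1.53%

0.3 (y − y*) = 8.58 − 2.2 − 5.3 − 0.55 × (5.3 − 2.5) = -0.46
(y − y*) = -0.46 / 0.3 = -1.53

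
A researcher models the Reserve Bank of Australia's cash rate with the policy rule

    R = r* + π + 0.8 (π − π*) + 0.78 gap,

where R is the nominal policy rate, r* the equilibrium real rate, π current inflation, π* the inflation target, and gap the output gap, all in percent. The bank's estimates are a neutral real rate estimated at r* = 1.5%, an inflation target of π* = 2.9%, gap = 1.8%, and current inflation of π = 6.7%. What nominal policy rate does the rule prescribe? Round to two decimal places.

R = 1.5 + 6.7 + 0.8 × (6.7 − 2.9) + 0.78 × 1.8
   = 1.5 + 6.7 + 3.04 + 1.404 = 12.64

12.64%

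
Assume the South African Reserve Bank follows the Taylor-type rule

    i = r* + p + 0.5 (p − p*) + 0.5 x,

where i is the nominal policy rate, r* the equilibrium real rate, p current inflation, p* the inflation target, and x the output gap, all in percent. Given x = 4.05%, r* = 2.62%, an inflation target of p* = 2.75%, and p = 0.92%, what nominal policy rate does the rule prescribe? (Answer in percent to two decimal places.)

4.65%

i = 2.62 + 0.92 + 0.5 × (0.92 − 2.75) + 0.5 × 4.05
   = 2.62 + 0.92 − 0.915 + 2.025 = 4.65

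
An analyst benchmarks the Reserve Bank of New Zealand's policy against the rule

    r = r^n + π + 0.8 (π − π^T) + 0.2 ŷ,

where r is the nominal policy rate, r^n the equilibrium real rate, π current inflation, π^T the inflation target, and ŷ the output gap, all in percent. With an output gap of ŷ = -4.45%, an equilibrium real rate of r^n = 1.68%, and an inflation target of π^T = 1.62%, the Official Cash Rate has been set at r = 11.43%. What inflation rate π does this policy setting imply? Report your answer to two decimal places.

Collecting π: r = r^n + (1 + 0.8) π − 0.8 π^T + 0.2 ŷ
1.8 π = 11.43 − 1.68 + 0.8 × 1.62 − 0.2 × (-4.45) = 11.936
π = 11.936 / 1.8 = 6.63

6.63%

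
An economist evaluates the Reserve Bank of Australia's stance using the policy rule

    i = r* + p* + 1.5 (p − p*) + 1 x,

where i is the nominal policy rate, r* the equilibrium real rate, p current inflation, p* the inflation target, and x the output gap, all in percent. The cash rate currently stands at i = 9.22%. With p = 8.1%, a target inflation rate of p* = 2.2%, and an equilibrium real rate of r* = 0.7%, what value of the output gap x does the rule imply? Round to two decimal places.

1 x = 9.22 − 0.7 − 2.2 − 1.5 × (8.1 − 2.2) = -2.53
x = -2.53 / 1 = -2.53

-2.53%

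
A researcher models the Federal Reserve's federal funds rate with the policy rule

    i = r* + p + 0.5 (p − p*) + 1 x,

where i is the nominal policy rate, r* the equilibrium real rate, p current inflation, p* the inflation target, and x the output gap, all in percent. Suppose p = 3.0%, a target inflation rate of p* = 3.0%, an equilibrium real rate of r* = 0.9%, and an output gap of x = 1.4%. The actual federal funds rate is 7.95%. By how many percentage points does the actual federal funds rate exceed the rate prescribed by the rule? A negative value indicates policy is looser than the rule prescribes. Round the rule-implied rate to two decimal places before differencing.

2.65 pp

i = 0.9 + 3.0 + 0.5 × (3.0 − 3.0) + 1 × 1.4
   = 0.9 + 3 + 0 + 1.4 = 5.30
Deviation = 7.95 − 5.30 = 2.65 pp.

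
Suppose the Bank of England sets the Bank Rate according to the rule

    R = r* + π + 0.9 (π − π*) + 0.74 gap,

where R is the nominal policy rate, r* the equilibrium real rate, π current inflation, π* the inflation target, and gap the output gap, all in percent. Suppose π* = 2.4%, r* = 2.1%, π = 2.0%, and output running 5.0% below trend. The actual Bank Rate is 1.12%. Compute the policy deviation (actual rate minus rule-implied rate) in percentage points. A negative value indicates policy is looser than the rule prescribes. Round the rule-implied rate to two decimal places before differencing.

1.08 pp

Output 5.0% below potential → gap = -5.0.
R = 2.1 + 2.0 + 0.9 × (2.0 − 2.4) + 0.74 × (-5.0)
   = 2.1 + 2 − 0.36 − 3.7 = 0.04
Deviation = 1.12 − 0.04 = 1.08 pp.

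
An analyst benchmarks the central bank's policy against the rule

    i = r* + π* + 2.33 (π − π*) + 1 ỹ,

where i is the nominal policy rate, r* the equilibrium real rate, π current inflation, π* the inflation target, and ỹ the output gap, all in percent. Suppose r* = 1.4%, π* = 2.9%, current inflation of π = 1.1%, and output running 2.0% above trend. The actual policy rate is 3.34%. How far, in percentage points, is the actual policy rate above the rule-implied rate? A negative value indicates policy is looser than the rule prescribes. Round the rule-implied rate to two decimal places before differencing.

Output 2.0% above potential → ỹ = 2.0.
i = 1.4 + 2.9 + 2.33 × (1.1 − 2.9) + 1 × 2.0
   = 1.4 + 2.9 − 4.194 + 2 = 2.11
Deviation = 3.34 − 2.11 = 1.23 pp.

1.23 pp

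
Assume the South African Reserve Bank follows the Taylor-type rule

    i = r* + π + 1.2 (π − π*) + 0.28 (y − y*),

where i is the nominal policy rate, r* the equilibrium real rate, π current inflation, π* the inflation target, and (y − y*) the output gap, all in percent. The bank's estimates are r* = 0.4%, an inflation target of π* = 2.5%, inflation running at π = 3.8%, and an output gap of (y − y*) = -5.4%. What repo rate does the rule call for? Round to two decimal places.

4.25%

i = 0.4 + 3.8 + 1.2 × (3.8 − 2.5) + 0.28 × (-5.4)
   = 0.4 + 3.8 + 1.56 − 1.512 = 4.25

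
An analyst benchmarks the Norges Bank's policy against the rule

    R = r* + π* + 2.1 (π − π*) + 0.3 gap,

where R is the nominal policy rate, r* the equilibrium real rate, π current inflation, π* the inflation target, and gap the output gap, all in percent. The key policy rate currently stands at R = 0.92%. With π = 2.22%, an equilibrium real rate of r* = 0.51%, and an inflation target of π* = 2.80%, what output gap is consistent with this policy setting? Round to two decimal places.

-3.91%

0.3 gap = 0.92 − 0.51 − 2.80 − 2.1 × (2.22 − 2.80) = -1.172
gap = -1.172 / 0.3 = -3.91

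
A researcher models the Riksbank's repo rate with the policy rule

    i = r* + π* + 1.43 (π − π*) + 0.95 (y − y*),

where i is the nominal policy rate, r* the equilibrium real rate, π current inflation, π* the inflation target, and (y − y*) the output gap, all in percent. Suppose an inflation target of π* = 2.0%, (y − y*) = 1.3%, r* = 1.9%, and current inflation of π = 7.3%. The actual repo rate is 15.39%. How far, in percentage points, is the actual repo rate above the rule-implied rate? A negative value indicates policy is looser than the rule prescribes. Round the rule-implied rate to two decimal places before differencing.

i = 1.9 + 2.0 + 1.43 × (7.3 − 2.0) + 0.95 × 1.3
   = 1.9 + 2 + 7.579 + 1.235 = 12.71
Deviation = 15.39 − 12.71 = 2.68 pp.

2.68 pp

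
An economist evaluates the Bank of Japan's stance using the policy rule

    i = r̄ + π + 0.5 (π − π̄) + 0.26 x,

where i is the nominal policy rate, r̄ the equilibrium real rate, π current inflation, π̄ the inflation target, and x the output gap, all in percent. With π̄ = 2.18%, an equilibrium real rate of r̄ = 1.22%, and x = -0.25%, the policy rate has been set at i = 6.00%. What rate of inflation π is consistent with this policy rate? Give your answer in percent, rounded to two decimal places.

Collecting π: i = r̄ + (1 + 0.5) π − 0.5 π̄ + 0.26 x
1.5 π = 6.00 − 1.22 + 0.5 × 2.18 − 0.26 × (-0.25) = 5.935
π = 5.935 / 1.5 = 3.96

3.96%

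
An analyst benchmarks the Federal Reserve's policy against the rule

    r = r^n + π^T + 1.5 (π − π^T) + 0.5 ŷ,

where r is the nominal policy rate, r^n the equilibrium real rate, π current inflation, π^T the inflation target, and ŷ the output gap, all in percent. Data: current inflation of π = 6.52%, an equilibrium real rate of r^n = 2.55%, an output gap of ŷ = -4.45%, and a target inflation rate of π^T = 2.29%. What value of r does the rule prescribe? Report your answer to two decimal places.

r = 2.55 + 2.29 + 1.5 × (6.52 − 2.29) + 0.5 × (-4.45)
   = 2.55 + 2.29 + 6.345 − 2.225 = 8.96

8.96%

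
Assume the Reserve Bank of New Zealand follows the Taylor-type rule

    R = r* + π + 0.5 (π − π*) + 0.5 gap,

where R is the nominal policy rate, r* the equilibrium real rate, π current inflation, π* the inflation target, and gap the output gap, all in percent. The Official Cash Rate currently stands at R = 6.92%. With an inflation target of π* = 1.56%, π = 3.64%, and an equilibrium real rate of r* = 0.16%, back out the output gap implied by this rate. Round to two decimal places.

0.5 gap = 6.92 − 0.16 − 3.64 − 0.5 × (3.64 − 1.56) = 2.08
gap = 2.08 / 0.5 = 4.16

4.16%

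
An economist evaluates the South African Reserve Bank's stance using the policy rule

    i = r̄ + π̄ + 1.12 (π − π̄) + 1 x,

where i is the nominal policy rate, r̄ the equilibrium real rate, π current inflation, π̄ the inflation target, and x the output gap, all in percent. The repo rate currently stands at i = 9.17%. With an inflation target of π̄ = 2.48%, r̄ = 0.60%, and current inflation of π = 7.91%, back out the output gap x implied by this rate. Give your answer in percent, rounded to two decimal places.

0.01%

1 x = 9.17 − 0.60 − 2.48 − 1.12 × (7.91 − 2.48) = 0.0084
x = 0.0084 / 1 = 0.01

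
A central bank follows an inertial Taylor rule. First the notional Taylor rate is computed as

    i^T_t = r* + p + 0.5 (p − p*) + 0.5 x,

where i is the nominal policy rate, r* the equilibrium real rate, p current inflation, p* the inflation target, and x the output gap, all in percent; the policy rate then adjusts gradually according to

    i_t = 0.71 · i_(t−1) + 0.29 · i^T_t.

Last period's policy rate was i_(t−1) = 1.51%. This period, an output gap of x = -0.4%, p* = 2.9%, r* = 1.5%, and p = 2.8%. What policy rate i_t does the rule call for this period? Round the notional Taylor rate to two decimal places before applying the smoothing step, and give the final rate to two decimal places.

2.25%

i^T_t = 1.5 + 2.8 + 0.5 × (2.8 − 2.9) + 0.5 × (-0.4)
   = 1.5 + 2.8 − 0.05 − 0.2 = 4.05
i_t = 0.71 × 1.51 + 0.29 × 4.05 = 1.0721 + 1.1745 = 2.25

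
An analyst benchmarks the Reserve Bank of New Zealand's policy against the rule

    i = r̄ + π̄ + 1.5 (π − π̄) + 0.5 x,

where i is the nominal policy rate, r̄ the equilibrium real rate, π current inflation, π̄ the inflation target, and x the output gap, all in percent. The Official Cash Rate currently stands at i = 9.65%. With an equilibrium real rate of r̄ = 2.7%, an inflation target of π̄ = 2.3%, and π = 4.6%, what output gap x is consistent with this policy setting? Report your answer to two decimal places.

2.40%

0.5 x = 9.65 − 2.7 − 2.3 − 1.5 × (4.6 − 2.3) = 1.2
x = 1.2 / 0.5 = 2.40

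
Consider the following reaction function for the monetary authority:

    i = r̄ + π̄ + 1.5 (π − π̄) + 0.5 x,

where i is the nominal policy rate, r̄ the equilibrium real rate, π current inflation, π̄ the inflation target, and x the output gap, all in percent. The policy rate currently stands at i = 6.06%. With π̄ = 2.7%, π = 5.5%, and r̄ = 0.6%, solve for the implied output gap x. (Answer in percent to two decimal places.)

0.5 x = 6.06 − 0.6 − 2.7 − 1.5 × (5.5 − 2.7) = -1.44
x = -1.44 / 0.5 = -2.88

-2.88%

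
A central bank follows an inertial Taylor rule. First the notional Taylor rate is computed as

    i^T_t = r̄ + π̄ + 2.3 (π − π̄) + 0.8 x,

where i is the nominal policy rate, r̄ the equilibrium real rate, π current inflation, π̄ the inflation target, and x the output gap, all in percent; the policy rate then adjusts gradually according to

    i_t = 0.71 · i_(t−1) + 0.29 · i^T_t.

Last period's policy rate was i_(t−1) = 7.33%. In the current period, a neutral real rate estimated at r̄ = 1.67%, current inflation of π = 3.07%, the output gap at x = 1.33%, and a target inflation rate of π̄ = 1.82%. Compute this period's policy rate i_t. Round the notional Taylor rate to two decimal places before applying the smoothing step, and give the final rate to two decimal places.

7.36%

i^T_t = 1.67 + 1.82 + 2.3 × (3.07 − 1.82) + 0.8 × 1.33
   = 1.67 + 1.82 + 2.875 + 1.064 = 7.43
i_t = 0.71 × 7.33 + 0.29 × 7.43 = 5.2043 + 2.1547 = 7.36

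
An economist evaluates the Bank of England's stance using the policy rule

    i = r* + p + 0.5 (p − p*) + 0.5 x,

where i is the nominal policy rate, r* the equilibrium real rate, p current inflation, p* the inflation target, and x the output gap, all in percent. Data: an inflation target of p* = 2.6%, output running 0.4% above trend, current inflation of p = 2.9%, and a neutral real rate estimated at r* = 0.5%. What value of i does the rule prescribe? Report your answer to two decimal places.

Output 0.4% above potential → x = 0.4.
i = 0.5 + 2.9 + 0.5 × (2.9 − 2.6) + 0.5 × 0.4
   = 0.5 + 2.9 + 0.15 + 0.2 = 3.75

3.75%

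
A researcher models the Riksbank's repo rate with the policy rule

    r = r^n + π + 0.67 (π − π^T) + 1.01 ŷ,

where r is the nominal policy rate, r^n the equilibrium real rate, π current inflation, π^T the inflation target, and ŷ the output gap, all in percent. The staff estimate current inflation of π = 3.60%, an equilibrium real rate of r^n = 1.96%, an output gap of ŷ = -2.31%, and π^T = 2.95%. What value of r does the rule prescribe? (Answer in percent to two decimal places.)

r = 1.96 + 3.60 + 0.67 × (3.60 − 2.95) + 1.01 × (-2.31)
   = 1.96 + 3.6 + 0.4355 − 2.3331 = 3.66

3.66%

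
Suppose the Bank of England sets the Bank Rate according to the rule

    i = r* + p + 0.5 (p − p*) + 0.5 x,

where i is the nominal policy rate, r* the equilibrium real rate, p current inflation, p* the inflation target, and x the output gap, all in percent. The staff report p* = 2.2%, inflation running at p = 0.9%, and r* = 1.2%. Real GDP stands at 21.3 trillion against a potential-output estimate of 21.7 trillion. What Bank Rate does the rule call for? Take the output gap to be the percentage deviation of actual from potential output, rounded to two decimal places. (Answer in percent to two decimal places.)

0.53%

Output gap = 100 × (21.3 − 21.7) / 21.7 = -1.84%.
i = 1.20 + 0.90 + 0.5 × (0.90 − 2.20) + 0.5 × (-1.84)
   = 1.20 + 0.9 − 0.65 − 0.92 = 0.53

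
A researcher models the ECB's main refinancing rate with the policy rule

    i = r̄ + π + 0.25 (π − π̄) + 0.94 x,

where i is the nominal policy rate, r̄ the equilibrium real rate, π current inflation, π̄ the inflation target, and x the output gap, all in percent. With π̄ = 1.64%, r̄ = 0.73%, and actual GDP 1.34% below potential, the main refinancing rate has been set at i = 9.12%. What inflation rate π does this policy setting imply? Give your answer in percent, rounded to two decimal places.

8.05%

Output 1.34% below potential → x = -1.34.
Collecting π: i = r̄ + (1 + 0.25) π − 0.25 π̄ + 0.94 x
1.25 π = 9.12 − 0.73 + 0.25 × 1.64 − 0.94 × (-1.34) = 10.0596
π = 10.0596 / 1.25 = 8.05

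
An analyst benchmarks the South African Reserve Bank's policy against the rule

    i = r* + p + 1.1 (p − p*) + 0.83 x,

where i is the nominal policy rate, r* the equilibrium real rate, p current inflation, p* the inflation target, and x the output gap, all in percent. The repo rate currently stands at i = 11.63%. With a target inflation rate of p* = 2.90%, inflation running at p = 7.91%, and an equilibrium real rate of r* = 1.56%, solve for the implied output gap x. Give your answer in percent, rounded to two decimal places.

0.83 x = 11.63 − 1.56 − 7.91 − 1.1 × (7.91 − 2.90) = -3.351
x = -3.351 / 0.83 = -4.04

-4.04%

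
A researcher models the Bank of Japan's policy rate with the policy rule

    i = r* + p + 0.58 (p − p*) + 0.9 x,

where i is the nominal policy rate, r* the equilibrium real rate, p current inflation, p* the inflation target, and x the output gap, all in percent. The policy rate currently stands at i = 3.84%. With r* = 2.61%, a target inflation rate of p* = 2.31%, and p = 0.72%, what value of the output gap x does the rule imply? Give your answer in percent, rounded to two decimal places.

0.9 x = 3.84 − 2.61 − 0.72 − 0.58 × (0.72 − 2.31) = 1.4322
x = 1.4322 / 0.9 = 1.59

1.59%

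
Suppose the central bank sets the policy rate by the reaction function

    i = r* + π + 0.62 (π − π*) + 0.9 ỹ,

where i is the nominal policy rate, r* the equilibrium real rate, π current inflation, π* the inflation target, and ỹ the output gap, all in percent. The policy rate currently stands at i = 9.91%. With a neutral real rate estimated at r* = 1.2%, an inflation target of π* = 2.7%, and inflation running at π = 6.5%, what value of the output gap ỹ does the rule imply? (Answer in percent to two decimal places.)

-0.16%

0.9 ỹ = 9.91 − 1.2 − 6.5 − 0.62 × (6.5 − 2.7) = -0.146
ỹ = -0.146 / 0.9 = -0.16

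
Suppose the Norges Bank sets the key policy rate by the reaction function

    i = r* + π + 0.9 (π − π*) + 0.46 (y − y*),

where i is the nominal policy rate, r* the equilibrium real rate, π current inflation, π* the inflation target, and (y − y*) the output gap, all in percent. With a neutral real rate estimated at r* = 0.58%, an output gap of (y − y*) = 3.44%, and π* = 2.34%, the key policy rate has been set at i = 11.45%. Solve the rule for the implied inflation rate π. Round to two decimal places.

6.00%

Collecting π: i = r* + (1 + 0.9) π − 0.9 π* + 0.46 (y − y*)
1.9 π = 11.45 − 0.58 + 0.9 × 2.34 − 0.46 × 3.44 = 11.3936
π = 11.3936 / 1.9 = 6.00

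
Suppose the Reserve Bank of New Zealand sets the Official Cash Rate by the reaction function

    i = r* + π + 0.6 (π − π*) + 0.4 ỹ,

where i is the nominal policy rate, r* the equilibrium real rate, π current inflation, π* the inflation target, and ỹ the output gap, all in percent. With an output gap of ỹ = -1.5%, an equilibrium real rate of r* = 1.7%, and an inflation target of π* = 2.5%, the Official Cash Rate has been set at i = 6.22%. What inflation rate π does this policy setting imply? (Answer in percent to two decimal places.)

4.14%

Collecting π: i = r* + (1 + 0.6) π − 0.6 π* + 0.4 ỹ
1.6 π = 6.22 − 1.7 + 0.6 × 2.5 − 0.4 × (-1.5) = 6.62
π = 6.62 / 1.6 = 4.14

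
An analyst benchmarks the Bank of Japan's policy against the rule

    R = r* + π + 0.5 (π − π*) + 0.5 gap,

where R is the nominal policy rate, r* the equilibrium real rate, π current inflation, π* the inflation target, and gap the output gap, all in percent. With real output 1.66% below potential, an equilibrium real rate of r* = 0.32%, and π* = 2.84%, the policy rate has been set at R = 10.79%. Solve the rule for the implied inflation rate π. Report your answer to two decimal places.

Output 1.66% below potential → gap = -1.66.
Collecting π: R = r* + (1 + 0.5) π − 0.5 π* + 0.5 gap
1.5 π = 10.79 − 0.32 + 0.5 × 2.84 − 0.5 × (-1.66) = 12.72
π = 12.72 / 1.5 = 8.48

8.48%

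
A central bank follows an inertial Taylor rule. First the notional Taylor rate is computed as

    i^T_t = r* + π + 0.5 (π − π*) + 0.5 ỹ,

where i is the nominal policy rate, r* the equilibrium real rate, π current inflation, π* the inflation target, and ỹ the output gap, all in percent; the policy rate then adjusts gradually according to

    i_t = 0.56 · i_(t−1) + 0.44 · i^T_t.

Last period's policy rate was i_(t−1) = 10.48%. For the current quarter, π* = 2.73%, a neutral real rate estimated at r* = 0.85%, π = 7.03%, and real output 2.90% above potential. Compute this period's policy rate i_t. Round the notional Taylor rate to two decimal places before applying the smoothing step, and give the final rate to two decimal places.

Output 2.90% above potential → ỹ = 2.90.
i^T_t = 0.85 + 7.03 + 0.5 × (7.03 − 2.73) + 0.5 × 2.90
   = 0.85 + 7.03 + 2.15 + 1.45 = 11.48
i_t = 0.56 × 10.48 + 0.44 × 11.48 = 5.8688 + 5.0512 = 10.92

10.92%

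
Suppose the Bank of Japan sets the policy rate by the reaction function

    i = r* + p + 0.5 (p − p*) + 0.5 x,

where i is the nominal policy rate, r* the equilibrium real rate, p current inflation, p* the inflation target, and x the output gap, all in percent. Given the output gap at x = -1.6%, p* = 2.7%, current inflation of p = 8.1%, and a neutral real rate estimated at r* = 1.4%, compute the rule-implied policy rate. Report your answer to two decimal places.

11.40%

i = 1.4 + 8.1 + 0.5 × (8.1 − 2.7) + 0.5 × (-1.6)
   = 1.4 + 8.1 + 2.7 − 0.8 = 11.40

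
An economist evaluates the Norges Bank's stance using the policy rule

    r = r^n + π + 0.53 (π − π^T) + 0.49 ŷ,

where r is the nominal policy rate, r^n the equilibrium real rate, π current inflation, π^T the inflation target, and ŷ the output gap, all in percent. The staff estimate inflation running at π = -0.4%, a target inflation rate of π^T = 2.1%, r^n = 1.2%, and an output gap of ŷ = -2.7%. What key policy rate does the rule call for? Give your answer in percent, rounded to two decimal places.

r = 1.2 + (-0.4) + 0.53 × (-0.4 − 2.1) + 0.49 × (-2.7)
   = 1.2 − 0.4 − 1.325 − 1.323 = -1.85

-1.85%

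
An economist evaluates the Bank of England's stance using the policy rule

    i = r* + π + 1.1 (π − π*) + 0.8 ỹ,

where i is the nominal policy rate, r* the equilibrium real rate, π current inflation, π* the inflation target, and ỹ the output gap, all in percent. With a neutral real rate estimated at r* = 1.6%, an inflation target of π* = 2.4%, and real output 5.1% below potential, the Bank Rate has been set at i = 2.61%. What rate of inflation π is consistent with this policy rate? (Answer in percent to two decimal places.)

3.68%

Output 5.1% below potential → ỹ = -5.1.
Collecting π: i = r* + (1 + 1.1) π − 1.1 π* + 0.8 ỹ
2.1 π = 2.61 − 1.6 + 1.1 × 2.4 − 0.8 × (-5.1) = 7.73
π = 7.73 / 2.1 = 3.68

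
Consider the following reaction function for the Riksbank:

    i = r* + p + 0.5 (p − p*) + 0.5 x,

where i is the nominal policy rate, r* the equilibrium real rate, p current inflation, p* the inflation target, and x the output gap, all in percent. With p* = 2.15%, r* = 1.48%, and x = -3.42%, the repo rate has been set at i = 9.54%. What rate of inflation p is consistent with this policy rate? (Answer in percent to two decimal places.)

7.23%

Collecting p: i = r* + (1 + 0.5) p − 0.5 p* + 0.5 x
1.5 p = 9.54 − 1.48 + 0.5 × 2.15 − 0.5 × (-3.42) = 10.845
p = 10.845 / 1.5 = 7.23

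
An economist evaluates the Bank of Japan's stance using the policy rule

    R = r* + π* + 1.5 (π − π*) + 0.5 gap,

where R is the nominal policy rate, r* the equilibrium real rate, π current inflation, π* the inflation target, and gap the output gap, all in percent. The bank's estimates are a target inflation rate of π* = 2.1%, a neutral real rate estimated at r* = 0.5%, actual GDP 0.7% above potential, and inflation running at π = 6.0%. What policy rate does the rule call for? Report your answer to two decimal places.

Output 0.7% above potential → gap = 0.7.
R = 0.5 + 2.1 + 1.5 × (6.0 − 2.1) + 0.5 × 0.7
   = 0.5 + 2.1 + 5.85 + 0.35 = 8.80

8.80%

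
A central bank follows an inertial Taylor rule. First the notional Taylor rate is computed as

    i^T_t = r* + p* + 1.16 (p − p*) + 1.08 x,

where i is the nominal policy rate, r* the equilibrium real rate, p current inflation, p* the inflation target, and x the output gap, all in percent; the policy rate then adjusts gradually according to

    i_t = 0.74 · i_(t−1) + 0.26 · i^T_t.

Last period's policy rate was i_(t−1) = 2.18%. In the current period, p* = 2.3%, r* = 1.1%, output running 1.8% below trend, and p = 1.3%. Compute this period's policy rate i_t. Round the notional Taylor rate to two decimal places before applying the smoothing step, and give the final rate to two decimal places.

Output 1.8% below potential → x = -1.8.
i^T_t = 1.1 + 2.3 + 1.16 × (1.3 − 2.3) + 1.08 × (-1.8)
   = 1.1 + 2.3 − 1.16 − 1.944 = 0.30
i_t = 0.74 × 2.18 + 0.26 × 0.30 = 1.6132 + 0.078 = 1.69

1.69%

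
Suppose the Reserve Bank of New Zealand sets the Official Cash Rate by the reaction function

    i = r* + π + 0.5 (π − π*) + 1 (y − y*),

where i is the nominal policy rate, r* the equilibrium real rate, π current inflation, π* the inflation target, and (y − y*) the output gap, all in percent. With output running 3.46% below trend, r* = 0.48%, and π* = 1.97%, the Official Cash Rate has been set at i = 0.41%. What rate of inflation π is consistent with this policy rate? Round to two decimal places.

Output 3.46% below potential → (y − y*) = -3.46.
Collecting π: i = r* + (1 + 0.5) π − 0.5 π* + 1 (y − y*)
1.5 π = 0.41 − 0.48 + 0.5 × 1.97 − 1 × (-3.46) = 4.375
π = 4.375 / 1.5 = 2.92

2.92%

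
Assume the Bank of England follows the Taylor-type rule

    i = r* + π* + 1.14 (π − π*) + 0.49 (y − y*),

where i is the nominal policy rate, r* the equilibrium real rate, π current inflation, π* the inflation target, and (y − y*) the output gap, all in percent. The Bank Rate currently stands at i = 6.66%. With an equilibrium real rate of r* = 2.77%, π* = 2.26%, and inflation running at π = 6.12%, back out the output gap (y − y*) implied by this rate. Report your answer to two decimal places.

0.49 (y − y*) = 6.66 − 2.77 − 2.26 − 1.14 × (6.12 − 2.26) = -2.7704
(y − y*) = -2.7704 / 0.49 = -5.65

-5.65%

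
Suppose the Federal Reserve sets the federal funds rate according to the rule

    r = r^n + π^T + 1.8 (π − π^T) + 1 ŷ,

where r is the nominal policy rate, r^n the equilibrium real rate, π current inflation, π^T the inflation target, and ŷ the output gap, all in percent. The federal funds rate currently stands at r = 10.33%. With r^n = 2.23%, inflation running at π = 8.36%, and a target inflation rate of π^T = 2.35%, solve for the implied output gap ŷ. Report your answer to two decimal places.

1 ŷ = 10.33 − 2.23 − 2.35 − 1.8 × (8.36 − 2.35) = -5.068
ŷ = -5.068 / 1 = -5.07

-5.07%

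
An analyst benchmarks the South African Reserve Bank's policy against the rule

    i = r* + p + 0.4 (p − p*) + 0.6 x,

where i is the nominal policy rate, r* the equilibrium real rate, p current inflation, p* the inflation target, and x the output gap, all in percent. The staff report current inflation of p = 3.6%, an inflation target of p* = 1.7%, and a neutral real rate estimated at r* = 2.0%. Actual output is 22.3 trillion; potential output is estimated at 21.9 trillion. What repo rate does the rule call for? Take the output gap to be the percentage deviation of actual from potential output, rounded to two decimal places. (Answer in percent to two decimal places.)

7.46%

Output gap = 100 × (22.3 − 21.9) / 21.9 = 1.83%.
i = 2.00 + 3.60 + 0.4 × (3.60 − 1.70) + 0.6 × 1.83
   = 2.00 + 3.6 + 0.76 + 1.098 = 7.46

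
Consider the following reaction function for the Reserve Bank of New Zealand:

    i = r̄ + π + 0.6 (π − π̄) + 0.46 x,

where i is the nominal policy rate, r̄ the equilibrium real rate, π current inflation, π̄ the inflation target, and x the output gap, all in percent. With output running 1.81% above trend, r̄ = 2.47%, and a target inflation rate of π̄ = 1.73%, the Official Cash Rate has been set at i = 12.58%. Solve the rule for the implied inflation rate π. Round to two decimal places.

6.45%

Output 1.81% above potential → x = 1.81.
Collecting π: i = r̄ + (1 + 0.6) π − 0.6 π̄ + 0.46 x
1.6 π = 12.58 − 2.47 + 0.6 × 1.73 − 0.46 × 1.81 = 10.3154
π = 10.3154 / 1.6 = 6.45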